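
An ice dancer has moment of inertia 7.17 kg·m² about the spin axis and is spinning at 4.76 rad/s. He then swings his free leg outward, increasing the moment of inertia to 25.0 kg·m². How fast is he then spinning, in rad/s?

ω₂ ≈ 1.37 rad/s

No external torque acts about the spin axis, so angular momentum is conserved.
ω₂ = I₁ω₁ / I₂ = (7.170)(4.76 rad/s) / (25.00) = 1.365 rad/s.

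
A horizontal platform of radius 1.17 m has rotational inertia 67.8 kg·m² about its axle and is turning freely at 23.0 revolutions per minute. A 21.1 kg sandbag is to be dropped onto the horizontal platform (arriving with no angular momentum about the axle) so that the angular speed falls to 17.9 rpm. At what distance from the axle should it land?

r ≈ 0.957 m

The added mass arrives with no angular momentum about the axle, and any external torque about the axle is negligible, so the system's angular momentum is conserved.
I_p ω_i = (I_p + m r²) ω_f ⇒ m r² = I_p(ω_i/ω_f − 1) = 67.80(23.0/17.9 − 1) = 19.32 kg·m².
r = √(19.32/21.1) = 0.9568 m.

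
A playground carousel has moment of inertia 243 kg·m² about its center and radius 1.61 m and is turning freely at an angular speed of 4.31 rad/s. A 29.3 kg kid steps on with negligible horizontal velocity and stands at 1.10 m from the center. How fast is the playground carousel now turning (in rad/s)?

ω_f ≈ 3.76 rad/s

No external torque acts about the center; L_before = L_after.
Added inertia Σmr² = (29.3)(1.10)² = 35.45 kg·m²; I_f = 243.0 + 35.45 = 278.5 kg·m².
ω_f = I_p ω_i / I_f = (243.0)(4.31) / 278.5 = 3.761 rad/s.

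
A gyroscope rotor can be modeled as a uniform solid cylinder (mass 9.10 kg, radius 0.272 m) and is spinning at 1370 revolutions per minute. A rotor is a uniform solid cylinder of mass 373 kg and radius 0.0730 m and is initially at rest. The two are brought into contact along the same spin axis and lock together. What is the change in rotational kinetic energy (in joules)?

ΔKE ≈ -2590 J

No external torque acts about the common axis, so total angular momentum is conserved.
Moments of inertia: I_A = ½(9.10)(0.272)² = 0.3366 kg·m²; I_B = ½(373)(0.0730)² = 0.9939 kg·m².
Taking A's sense as positive: L = (0.3366)(1370) = 461.2 kg·m²·rpm.
Combined I = 0.3366 + 0.9939 = 1.330 kg·m².
ω_f = L / I = 461.2 / 1.330 = 346.6 rpm.
KE_i = ½ΣIω² = 3464 J; KE_f = ½(1.330)(36.30)² = 876.5 J.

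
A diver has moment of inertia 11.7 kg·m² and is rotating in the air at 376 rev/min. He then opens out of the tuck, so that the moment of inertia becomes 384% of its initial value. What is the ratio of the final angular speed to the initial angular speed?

With no external torque about the axis, L is conserved: I₁ω₁ = I₂ω₂.
I₂ = 3.84 × 11.7 = 44.93 kg·m².
ω₂/ω₁ = I₁/I₂ = 11.70 / 44.93 = 0.2604.

ω₂/ω₁ ≈ 0.260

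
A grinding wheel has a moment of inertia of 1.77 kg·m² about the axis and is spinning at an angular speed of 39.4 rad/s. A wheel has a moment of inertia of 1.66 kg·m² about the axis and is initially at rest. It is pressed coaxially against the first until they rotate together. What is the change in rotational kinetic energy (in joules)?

ΔKE ≈ -665 J

The coupling torques are internal; angular momentum about the shared axis is conserved.
Taking A's sense as positive: L = (1.770)(39.4) = 69.74 kg·m²·rad/s.
Combined I = 1.770 + 1.660 = 3.430 kg·m².
ω_f = L / I = 69.74 / 3.430 = 20.33 rad/s.
KE_i = ½ΣIω² = 1374 J; KE_f = ½(3.430)(20.33)² = 708.9 J.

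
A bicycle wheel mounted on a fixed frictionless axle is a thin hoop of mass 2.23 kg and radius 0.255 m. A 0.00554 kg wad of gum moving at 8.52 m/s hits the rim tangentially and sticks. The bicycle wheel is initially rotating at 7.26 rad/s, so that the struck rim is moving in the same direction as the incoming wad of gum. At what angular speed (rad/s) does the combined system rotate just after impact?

The axle reaction passes through the axle and exerts no torque about it; angular momentum about the axle is conserved through the impact.
I_p = (2.23)(0.255)² = 0.1450 kg·m². Taking the sense of the wad of gum's angular momentum as positive, L_{wad} = m v R = (0.00554)(8.52)(0.255) = 0.01204 kg·m²/s.
L_i = +I_p ω_p + m v R = +(0.1450)(7.26) + 0.01204 = 1.065 kg·m²/s.
After sticking, I_f = I_p + m R² = 0.1450 + (0.00554)(0.255)² = 0.1454 kg·m².
ω_f = L_i / I_f = 1.065 / 0.1454 = 7.325 rad/s.

|ω_f| ≈ 7.32 rad/s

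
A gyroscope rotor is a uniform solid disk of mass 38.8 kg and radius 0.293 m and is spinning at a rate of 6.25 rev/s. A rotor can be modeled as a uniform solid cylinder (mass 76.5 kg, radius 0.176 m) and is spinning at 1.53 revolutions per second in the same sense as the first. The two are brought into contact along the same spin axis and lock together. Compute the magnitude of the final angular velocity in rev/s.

|ω_f| ≈ 4.29 rev/s

The coupling torques are internal; angular momentum about the shared axis is conserved.
Moments of inertia: I_A = ½(38.8)(0.293)² = 1.665 kg·m²; I_B = ½(76.5)(0.176)² = 1.185 kg·m².
Taking A's sense as positive: L = (1.665)(6.25) + (1.185)(1.53) = 12.22 kg·m²·rev/s.
Combined I = 1.665 + 1.185 = 2.850 kg·m².
ω_f = L / I = 12.22 / 2.850 = 4.288 rev/s.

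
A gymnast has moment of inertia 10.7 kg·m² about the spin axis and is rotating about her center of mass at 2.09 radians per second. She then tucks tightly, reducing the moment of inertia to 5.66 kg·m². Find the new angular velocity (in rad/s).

With no external torque about the axis, L is conserved: I₁ω₁ = I₂ω₂.
ω₂ = I₁ω₁ / I₂ = (10.70)(2.09 rad/s) / (5.660) = 3.951 rad/s.

ω₂ ≈ 3.95 rad/s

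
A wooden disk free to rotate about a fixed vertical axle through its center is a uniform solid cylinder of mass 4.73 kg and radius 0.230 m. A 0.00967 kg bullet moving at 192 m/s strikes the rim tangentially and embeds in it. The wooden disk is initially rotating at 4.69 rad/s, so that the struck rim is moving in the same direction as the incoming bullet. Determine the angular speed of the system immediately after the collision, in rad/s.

About the axle the impulsive forces during the collision are internal, so angular momentum about that axis is conserved.
I_p = ½(4.73)(0.230)² = 0.1251 kg·m². Taking the sense of the bullet's angular momentum as positive, L_{bullet} = m v R = (0.00967)(192)(0.230) = 0.4270 kg·m²/s.
L_i = +I_p ω_p + m v R = +(0.1251)(4.69) + 0.4270 = 1.014 kg·m²/s.
After sticking, I_f = I_p + m R² = 0.1251 + (0.00967)(0.230)² = 0.1256 kg·m².
ω_f = L_i / I_f = 1.014 / 0.1256 = 8.070 rad/s.

|ω_f| ≈ 8.07 rad/s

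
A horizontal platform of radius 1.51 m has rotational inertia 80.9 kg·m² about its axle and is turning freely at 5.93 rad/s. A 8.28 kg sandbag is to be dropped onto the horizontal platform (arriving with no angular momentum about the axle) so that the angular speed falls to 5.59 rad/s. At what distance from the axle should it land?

r ≈ 0.771 m

No external torque acts about the axle; L_before = L_after.
I_p ω_i = (I_p + m r²) ω_f ⇒ m r² = I_p(ω_i/ω_f − 1) = 80.90(5.93/5.59 − 1) = 4.921 kg·m².
r = √(4.921/8.28) = 0.7709 m.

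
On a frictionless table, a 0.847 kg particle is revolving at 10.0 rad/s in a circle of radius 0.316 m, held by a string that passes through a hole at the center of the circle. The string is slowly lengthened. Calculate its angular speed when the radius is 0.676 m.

The constraining force is radial, so m r² ω about the center is conserved.
ω₂ = ω₁ (r₁/r₂)² = (10.0)(0.316/0.676)² = 2.185 rad/s.

ω₂ ≈ 2.19 rad/s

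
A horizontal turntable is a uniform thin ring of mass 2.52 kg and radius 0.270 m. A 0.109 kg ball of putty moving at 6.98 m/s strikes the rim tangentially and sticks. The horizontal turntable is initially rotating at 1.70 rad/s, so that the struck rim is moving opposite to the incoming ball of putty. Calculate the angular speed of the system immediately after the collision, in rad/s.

|ω_f| ≈ 0.558 rad/s

The axle reaction passes through the axle and exerts no torque about it; angular momentum about the axle is conserved through the impact.
I_p = (2.52)(0.270)² = 0.1837 kg·m². Taking the sense of the ball of putty's angular momentum as positive, L_{ball} = m v R = (0.109)(6.98)(0.270) = 0.2054 kg·m²/s.
L_i = −I_p ω_p + m v R = −(0.1837)(1.70) + 0.2054 = -0.1069 kg·m²/s.
After sticking, I_f = I_p + m R² = 0.1837 + (0.109)(0.270)² = 0.1917 kg·m².
ω_f = L_i / I_f = -0.1069 / 0.1917 = -0.5577 rad/s.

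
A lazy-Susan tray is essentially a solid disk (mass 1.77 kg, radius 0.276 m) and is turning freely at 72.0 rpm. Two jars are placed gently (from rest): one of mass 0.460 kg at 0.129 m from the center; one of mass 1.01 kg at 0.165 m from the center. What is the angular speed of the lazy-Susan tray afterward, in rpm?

ω_f ≈ 47.3 rpm

No external torque acts about the center; L_before = L_after.
I_p = ½(1.77)(0.276)² = 0.06742 kg·m².
Added inertia Σmr² = (0.460)(0.129)² + (1.01)(0.165)² = 0.03515 kg·m²; I_f = 0.06742 + 0.03515 = 0.1026 kg·m².
ω_f = I_p ω_i / I_f = (0.06742)(72.0) / 0.1026 = 47.32 rpm.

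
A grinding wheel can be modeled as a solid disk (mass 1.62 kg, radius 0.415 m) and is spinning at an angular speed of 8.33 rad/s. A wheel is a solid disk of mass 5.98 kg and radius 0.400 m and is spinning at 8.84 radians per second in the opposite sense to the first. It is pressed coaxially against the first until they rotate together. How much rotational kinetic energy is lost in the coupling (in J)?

ΔKE lost ≈ 15.9 J

No external torque acts about the common axis, so total angular momentum is conserved.
Moments of inertia: I_A = ½(1.62)(0.415)² = 0.1395 kg·m²; I_B = ½(5.98)(0.400)² = 0.4784 kg·m².
Taking A's sense as positive: L = (0.1395)(8.33) − (0.4784)(8.84) = -3.067 kg·m²·rad/s.
Combined I = 0.1395 + 0.4784 = 0.6179 kg·m².
ω_f = L / I = -3.067 / 0.6179 = -4.964 rad/s.
KE_i = ½ΣIω² = 23.53 J; KE_f = ½(0.6179)(4.964)² = 7.612 J.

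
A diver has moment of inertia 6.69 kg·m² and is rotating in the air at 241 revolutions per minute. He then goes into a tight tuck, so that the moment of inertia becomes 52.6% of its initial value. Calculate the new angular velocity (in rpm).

ω₂ ≈ 458 rpm

Angular momentum about the spin axis is conserved since the torque about it is zero.
I₂ = 0.526 × 6.69 = 3.519 kg·m².
ω₂ = I₁ω₁ / I₂ = (6.690)(241 rpm) / (3.519) = 458.2 rpm.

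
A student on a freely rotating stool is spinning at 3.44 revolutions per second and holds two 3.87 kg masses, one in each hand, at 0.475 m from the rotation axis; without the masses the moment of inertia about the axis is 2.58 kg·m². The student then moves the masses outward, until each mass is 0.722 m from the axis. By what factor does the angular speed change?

ω₂/ω₁ ≈ 0.654

With no external torque about the axis, L is conserved: I₁ω₁ = I₂ω₂.
I₁ = 2.58 + 2(3.87)(0.475)² = 4.326 kg·m²; I₂ = 2.58 + 2(3.87)(0.722)² = 6.615 kg·m².
ω₂/ω₁ = I₁/I₂ = 4.326 / 6.615 = 0.6540.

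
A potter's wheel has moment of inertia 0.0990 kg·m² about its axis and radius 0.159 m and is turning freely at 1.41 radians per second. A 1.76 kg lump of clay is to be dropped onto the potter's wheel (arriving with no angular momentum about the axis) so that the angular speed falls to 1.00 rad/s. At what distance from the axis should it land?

r ≈ 0.152 m

The added mass arrives with no angular momentum about the axis, and any external torque about the axis is negligible, so the system's angular momentum is conserved.
I_p ω_i = (I_p + m r²) ω_f ⇒ m r² = I_p(ω_i/ω_f − 1) = 0.09900(1.41/1.00 − 1) = 0.04059 kg·m².
r = √(0.04059/1.76) = 0.1519 m.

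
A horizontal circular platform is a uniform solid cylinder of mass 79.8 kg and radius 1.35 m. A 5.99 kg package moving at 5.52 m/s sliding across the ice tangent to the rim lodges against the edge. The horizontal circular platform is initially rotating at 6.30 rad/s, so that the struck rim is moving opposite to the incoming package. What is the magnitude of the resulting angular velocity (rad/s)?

|ω_f| ≈ 4.94 rad/s

About the central axle the impulsive forces during the collision are internal, so angular momentum about that axis is conserved.
I_p = ½(79.8)(1.35)² = 72.72 kg·m². Taking the sense of the package's angular momentum as positive, L_{package} = m v R = (5.99)(5.52)(1.35) = 44.64 kg·m²/s.
L_i = −I_p ω_p + m v R = −(72.72)(6.30) + 44.64 = -413.5 kg·m²/s.
After sticking, I_f = I_p + m R² = 72.72 + (5.99)(1.35)² = 83.63 kg·m².
ω_f = L_i / I_f = -413.5 / 83.63 = -4.944 rad/s.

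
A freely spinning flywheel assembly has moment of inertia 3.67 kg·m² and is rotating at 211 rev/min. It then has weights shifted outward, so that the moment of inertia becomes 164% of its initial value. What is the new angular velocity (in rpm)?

ω₂ ≈ 129 rpm

With no external torque about the axis, L is conserved: I₁ω₁ = I₂ω₂.
I₂ = 1.64 × 3.67 = 6.019 kg·m².
ω₂ = I₁ω₁ / I₂ = (3.670)(211 rpm) / (6.019) = 128.7 rpm.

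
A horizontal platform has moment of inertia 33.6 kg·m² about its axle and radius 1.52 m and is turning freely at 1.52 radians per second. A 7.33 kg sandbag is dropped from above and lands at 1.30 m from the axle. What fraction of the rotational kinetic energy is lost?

No external torque acts about the axle; L_before = L_after.
Added inertia Σmr² = (7.33)(1.30)² = 12.39 kg·m²; I_f = 33.60 + 12.39 = 45.99 kg·m².
ω_f = I_p ω_i / I_f = (33.60)(1.52) / 45.99 = 1.111 rad/s.
KE_i = ½(33.60)(1.520 rad/s)² = 38.81 J; KE_f = ½(45.99)(1.111)² = 28.36 J.
Fraction lost = 0.2694.

fraction ≈ 0.269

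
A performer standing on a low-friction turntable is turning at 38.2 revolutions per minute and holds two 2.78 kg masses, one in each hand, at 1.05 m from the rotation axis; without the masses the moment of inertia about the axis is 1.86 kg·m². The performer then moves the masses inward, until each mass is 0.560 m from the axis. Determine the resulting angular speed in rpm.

ω₂ ≈ 84.7 rpm

With no external torque about the axis, L is conserved: I₁ω₁ = I₂ω₂.
I₁ = 1.86 + 2(2.78)(1.05)² = 7.990 kg·m²; I₂ = 1.86 + 2(2.78)(0.560)² = 3.604 kg·m².
ω₂ = I₁ω₁ / I₂ = (7.990)(38.2 rpm) / (3.604) = 84.70 rpm.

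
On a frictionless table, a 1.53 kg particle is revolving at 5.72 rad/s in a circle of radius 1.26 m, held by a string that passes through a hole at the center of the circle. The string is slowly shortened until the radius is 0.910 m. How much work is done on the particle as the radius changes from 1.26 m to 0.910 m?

The constraining force is radial, so m r² ω about the center is conserved.
ω₂ = ω₁ (r₁/r₂)² = (5.72)(1.26/0.910)² = 10.97 rad/s.
W = ΔKE = ½m(v₂² − v₁²) = 36.45 J.

W ≈ 36.4 J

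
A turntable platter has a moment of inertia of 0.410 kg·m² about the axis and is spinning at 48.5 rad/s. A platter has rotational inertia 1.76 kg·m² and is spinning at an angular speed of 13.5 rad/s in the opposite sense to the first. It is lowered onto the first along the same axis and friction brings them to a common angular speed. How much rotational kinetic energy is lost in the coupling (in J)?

No external torque acts about the common axis, so total angular momentum is conserved.
Taking A's sense as positive: L = (0.4100)(48.5) − (1.760)(13.5) = -3.875 kg·m²·rad/s.
Combined I = 0.4100 + 1.760 = 2.170 kg·m².
ω_f = L / I = -3.875 / 2.170 = -1.786 rad/s.
KE_i = ½ΣIω² = 642.6 J; KE_f = ½(2.170)(1.786)² = 3.460 J.

ΔKE lost ≈ 639 J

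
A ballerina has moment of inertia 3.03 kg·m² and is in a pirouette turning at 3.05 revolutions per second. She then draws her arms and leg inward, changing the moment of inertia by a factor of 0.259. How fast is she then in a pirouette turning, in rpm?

ω₂ ≈ 707 rpm

No external torque acts about the spin axis, so angular momentum is conserved.
I₂ = 0.259 × 3.03 = 0.7848 kg·m².
ω₂ = I₁ω₁ / I₂ = (3.030)(3.05 rev/s) / (0.7848) = 11.78 rev/s = 706.6 rpm.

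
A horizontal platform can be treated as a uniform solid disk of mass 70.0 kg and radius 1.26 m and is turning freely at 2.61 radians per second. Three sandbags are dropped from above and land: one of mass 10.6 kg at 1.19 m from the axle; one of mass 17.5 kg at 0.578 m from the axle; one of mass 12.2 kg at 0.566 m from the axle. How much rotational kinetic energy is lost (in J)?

energy lost ≈ 58.3 J

No external torque acts about the axle; L_before = L_after.
I_p = ½(70.0)(1.26)² = 55.57 kg·m².
Added inertia Σmr² = (10.6)(1.19)² + (17.5)(0.578)² + (12.2)(0.566)² = 24.77 kg·m²; I_f = 55.57 + 24.77 = 80.33 kg·m².
ω_f = I_p ω_i / I_f = (55.57)(2.61) / 80.33 = 1.805 rad/s.
KE_i = ½(55.57)(2.610 rad/s)² = 189.3 J; KE_f = ½(80.33)(1.805)² = 130.9 J.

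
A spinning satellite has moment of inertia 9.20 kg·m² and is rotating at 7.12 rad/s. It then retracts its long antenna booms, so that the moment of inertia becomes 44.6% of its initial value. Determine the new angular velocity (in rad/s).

Angular momentum about the spin axis is conserved since the torque about it is zero.
I₂ = 0.446 × 9.20 = 4.103 kg·m².
ω₂ = I₁ω₁ / I₂ = (9.200)(7.12 rad/s) / (4.103) = 15.96 rad/s.

ω₂ ≈ 16.0 rad/s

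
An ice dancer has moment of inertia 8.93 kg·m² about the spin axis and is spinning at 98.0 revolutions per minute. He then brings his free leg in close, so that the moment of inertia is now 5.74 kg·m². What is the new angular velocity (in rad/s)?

With no external torque about the axis, L is conserved: I₁ω₁ = I₂ω₂.
ω₂ = I₁ω₁ / I₂ = (8.930)(98.0 rpm) / (5.740) = 152.5 rpm = 15.97 rad/s.

ω₂ ≈ 16.0 rad/s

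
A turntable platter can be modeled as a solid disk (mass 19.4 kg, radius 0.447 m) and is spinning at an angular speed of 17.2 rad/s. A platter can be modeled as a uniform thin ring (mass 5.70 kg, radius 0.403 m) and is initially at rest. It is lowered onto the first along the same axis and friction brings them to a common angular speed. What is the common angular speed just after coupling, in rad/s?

The coupling torques are internal; angular momentum about the shared axis is conserved.
Moments of inertia: I_A = ½(19.4)(0.447)² = 1.938 kg·m²; I_B = (5.70)(0.403)² = 0.9257 kg·m².
Taking A's sense as positive: L = (1.938)(17.2) = 33.34 kg·m²·rad/s.
Combined I = 1.938 + 0.9257 = 2.864 kg·m².
ω_f = L / I = 33.34 / 2.864 = 11.64 rad/s.

|ω_f| ≈ 11.6 rad/s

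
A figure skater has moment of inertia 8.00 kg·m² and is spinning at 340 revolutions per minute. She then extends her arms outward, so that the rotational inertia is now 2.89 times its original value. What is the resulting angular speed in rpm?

No external torque acts about the spin axis, so angular momentum is conserved.
I₂ = 2.89 × 8.00 = 23.12 kg·m².
ω₂ = I₁ω₁ / I₂ = (8.000)(340 rpm) / (23.12) = 117.6 rpm.

ω₂ ≈ 118 rpm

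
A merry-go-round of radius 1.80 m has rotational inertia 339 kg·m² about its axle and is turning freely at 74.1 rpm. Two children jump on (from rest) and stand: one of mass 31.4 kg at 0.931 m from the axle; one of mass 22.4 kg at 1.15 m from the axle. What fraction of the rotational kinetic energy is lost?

fraction ≈ 0.144

The added mass arrives with no angular momentum about the axle, and any external torque about the axle is negligible, so the system's angular momentum is conserved.
Added inertia Σmr² = (31.4)(0.931)² + (22.4)(1.15)² = 56.84 kg·m²; I_f = 339.0 + 56.84 = 395.8 kg·m².
ω_f = I_p ω_i / I_f = (339.0)(74.1) / 395.8 = 63.46 rpm.
KE_i = ½(339.0)(7.760 rad/s)² = 10210 J; KE_f = ½(395.8)(6.645)² = 8741 J.
Fraction lost = 0.1436.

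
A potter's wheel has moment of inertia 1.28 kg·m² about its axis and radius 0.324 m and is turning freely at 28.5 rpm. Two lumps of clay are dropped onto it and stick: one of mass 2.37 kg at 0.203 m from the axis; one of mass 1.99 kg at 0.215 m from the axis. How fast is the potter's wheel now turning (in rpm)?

ω_f ≈ 24.8 rpm

The added mass arrives with no angular momentum about the axis, and any external torque about the axis is negligible, so the system's angular momentum is conserved.
Added inertia Σmr² = (2.37)(0.203)² + (1.99)(0.215)² = 0.1897 kg·m²; I_f = 1.280 + 0.1897 = 1.470 kg·m².
ω_f = I_p ω_i / I_f = (1.280)(28.5) / 1.470 = 24.82 rpm.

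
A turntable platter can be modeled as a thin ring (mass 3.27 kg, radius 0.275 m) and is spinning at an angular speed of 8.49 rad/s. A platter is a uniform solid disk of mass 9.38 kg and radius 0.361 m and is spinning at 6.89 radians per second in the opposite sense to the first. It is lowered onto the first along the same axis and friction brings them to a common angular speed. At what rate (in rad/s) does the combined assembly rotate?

|ω_f| ≈ 2.46 rad/s

No external torque acts about the common axis, so total angular momentum is conserved.
Moments of inertia: I_A = (3.27)(0.275)² = 0.2473 kg·m²; I_B = ½(9.38)(0.361)² = 0.6112 kg·m².
Taking A's sense as positive: L = (0.2473)(8.49) − (0.6112)(6.89) = -2.112 kg·m²·rad/s.
Combined I = 0.2473 + 0.6112 = 0.8585 kg·m².
ω_f = L / I = -2.112 / 0.8585 = -2.460 rad/s.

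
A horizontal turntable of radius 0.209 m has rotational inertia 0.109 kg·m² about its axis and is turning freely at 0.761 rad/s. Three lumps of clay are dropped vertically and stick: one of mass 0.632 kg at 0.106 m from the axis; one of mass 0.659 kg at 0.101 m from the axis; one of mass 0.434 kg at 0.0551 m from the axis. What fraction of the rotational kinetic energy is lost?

The added mass arrives with no angular momentum about the axis, and any external torque about the axis is negligible, so the system's angular momentum is conserved.
Added inertia Σmr² = (0.632)(0.106)² + (0.659)(0.101)² + (0.434)(0.0551)² = 0.01514 kg·m²; I_f = 0.1090 + 0.01514 = 0.1241 kg·m².
ω_f = I_p ω_i / I_f = (0.1090)(0.761) / 0.1241 = 0.6682 rad/s.
KE_i = ½(0.1090)(0.7610 rad/s)² = 0.03156 J; KE_f = ½(0.1241)(0.6682)² = 0.02771 J.
Fraction lost = 0.1220.

fraction ≈ 0.122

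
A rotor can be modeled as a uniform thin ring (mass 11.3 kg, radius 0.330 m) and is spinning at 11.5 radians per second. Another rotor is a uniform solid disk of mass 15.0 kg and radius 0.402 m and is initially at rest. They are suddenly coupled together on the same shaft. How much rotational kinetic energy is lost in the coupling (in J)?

The coupling torques are internal; angular momentum about the shared axis is conserved.
Moments of inertia: I_A = (11.3)(0.330)² = 1.231 kg·m²; I_B = ½(15.0)(0.402)² = 1.212 kg·m².
Taking A's sense as positive: L = (1.231)(11.5) = 14.15 kg·m²·rad/s.
Combined I = 1.231 + 1.212 = 2.443 kg·m².
ω_f = L / I = 14.15 / 2.443 = 5.794 rad/s.
KE_i = ½ΣIω² = 81.37 J; KE_f = ½(2.443)(5.794)² = 40.99 J.

ΔKE lost ≈ 40.4 J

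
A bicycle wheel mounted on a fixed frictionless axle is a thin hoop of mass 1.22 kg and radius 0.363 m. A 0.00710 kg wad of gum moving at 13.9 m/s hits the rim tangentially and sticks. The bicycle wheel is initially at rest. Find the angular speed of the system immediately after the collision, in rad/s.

About the axle the impulsive forces during the collision are internal, so angular momentum about that axis is conserved.
I_p = (1.22)(0.363)² = 0.1608 kg·m². Taking the sense of the wad of gum's angular momentum as positive, L_{wad} = m v R = (0.00710)(13.9)(0.363) = 0.03582 kg·m²/s.
L_i = 0 + 0.03582 = 0.03582 kg·m²/s.
After sticking, I_f = I_p + m R² = 0.1608 + (0.00710)(0.363)² = 0.1617 kg·m².
ω_f = L_i / I_f = 0.03582 / 0.1617 = 0.2216 rad/s.

|ω_f| ≈ 0.222 rad/s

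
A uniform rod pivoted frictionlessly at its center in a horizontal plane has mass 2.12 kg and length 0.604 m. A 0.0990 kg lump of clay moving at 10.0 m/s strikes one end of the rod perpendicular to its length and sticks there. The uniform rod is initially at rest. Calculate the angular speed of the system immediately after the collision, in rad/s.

|ω_f| ≈ 4.07 rad/s

The axle reaction passes through the pivot and exerts no torque about it; angular momentum about the pivot is conserved through the impact.
I_p = (1/12)(2.12)(0.604)² = 0.06445 kg·m². Taking the sense of the lump of clay's angular momentum as positive, L_{lump} = m v R = (0.0990)(10.0)(0.604/2) = 0.2990 kg·m²/s.
L_i = 0 + 0.2990 = 0.2990 kg·m²/s.
After sticking, I_f = I_p + m R² = 0.06445 + (0.0990)(0.604/2)² = 0.07348 kg·m².
ω_f = L_i / I_f = 0.2990 / 0.07348 = 4.069 rad/s.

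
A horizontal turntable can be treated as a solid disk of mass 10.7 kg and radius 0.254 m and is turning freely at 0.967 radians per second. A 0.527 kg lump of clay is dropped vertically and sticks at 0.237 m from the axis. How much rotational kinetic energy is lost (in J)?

energy lost ≈ 0.0127 J

The added mass arrives with no angular momentum about the axis, and any external torque about the axis is negligible, so the system's angular momentum is conserved.
I_p = ½(10.7)(0.254)² = 0.3452 kg·m².
Added inertia Σmr² = (0.527)(0.237)² = 0.02960 kg·m²; I_f = 0.3452 + 0.02960 = 0.3748 kg·m².
ω_f = I_p ω_i / I_f = (0.3452)(0.967) / 0.3748 = 0.8906 rad/s.
KE_i = ½(0.3452)(0.9670 rad/s)² = 0.1614 J; KE_f = ½(0.3748)(0.8906)² = 0.1486 J.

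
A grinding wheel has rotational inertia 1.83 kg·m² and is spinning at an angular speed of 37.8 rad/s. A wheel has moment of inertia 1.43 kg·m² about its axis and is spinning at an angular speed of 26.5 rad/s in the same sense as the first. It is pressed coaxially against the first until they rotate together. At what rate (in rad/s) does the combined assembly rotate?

|ω_f| ≈ 32.8 rad/s

The coupling torques are internal; angular momentum about the shared axis is conserved.
Taking A's sense as positive: L = (1.830)(37.8) + (1.430)(26.5) = 107.1 kg·m²·rad/s.
Combined I = 1.830 + 1.430 = 3.260 kg·m².
ω_f = L / I = 107.1 / 3.260 = 32.84 rad/s.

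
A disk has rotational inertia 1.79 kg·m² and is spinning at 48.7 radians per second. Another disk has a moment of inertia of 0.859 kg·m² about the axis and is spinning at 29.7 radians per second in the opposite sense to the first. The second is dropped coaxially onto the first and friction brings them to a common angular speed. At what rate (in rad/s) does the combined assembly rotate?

|ω_f| ≈ 23.3 rad/s

The coupling torques are internal; angular momentum about the shared axis is conserved.
Taking A's sense as positive: L = (1.790)(48.7) − (0.8590)(29.7) = 61.66 kg·m²·rad/s.
Combined I = 1.790 + 0.8590 = 2.649 kg·m².
ω_f = L / I = 61.66 / 2.649 = 23.28 rad/s.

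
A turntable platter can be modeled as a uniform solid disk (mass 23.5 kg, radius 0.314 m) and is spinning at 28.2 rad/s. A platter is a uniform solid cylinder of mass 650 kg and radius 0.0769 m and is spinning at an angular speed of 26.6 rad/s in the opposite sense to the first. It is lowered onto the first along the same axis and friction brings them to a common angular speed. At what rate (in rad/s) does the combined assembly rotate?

|ω_f| ≈ 5.99 rad/s

No external torque acts about the common axis, so total angular momentum is conserved.
Moments of inertia: I_A = ½(23.5)(0.314)² = 1.159 kg·m²; I_B = ½(650)(0.0769)² = 1.922 kg·m².
Taking A's sense as positive: L = (1.159)(28.2) − (1.922)(26.6) = -18.45 kg·m²·rad/s.
Combined I = 1.159 + 1.922 = 3.080 kg·m².
ω_f = L / I = -18.45 / 3.080 = -5.991 rad/s.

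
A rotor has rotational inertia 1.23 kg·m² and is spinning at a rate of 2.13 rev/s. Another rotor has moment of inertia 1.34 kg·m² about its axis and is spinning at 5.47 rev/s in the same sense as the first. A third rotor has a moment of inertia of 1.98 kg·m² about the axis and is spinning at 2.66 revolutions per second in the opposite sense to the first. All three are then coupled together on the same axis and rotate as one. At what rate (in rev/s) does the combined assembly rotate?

|ω_f| ≈ 1.03 rev/s

No external torque acts about the common axis, so total angular momentum is conserved.
Taking A's sense as positive: L = (1.230)(2.13) + (1.340)(5.47) − (1.980)(2.66) = 4.683 kg·m²·rev/s.
Combined I = 1.230 + 1.340 + 1.980 = 4.550 kg·m².
ω_f = L / I = 4.683 / 4.550 = 1.029 rev/s.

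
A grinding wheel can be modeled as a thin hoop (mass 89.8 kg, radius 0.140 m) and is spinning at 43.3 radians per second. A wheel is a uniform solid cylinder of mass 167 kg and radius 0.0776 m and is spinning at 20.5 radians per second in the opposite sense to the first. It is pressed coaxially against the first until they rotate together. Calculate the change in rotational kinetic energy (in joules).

ΔKE ≈ -796 J

The coupling torques are internal; angular momentum about the shared axis is conserved.
Moments of inertia: I_A = (89.8)(0.140)² = 1.760 kg·m²; I_B = ½(167)(0.0776)² = 0.5028 kg·m².
Taking A's sense as positive: L = (1.760)(43.3) − (0.5028)(20.5) = 65.90 kg·m²·rad/s.
Combined I = 1.760 + 0.5028 = 2.263 kg·m².
ω_f = L / I = 65.90 / 2.263 = 29.12 rad/s.
KE_i = ½ΣIω² = 1756 J; KE_f = ½(2.263)(29.12)² = 959.7 J.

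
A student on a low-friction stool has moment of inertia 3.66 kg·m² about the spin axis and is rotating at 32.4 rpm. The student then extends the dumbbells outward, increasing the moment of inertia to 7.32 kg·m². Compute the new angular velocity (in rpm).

ω₂ ≈ 16.2 rpm

No external torque acts about the spin axis, so angular momentum is conserved.
ω₂ = I₁ω₁ / I₂ = (3.660)(32.4 rpm) / (7.320) = 16.20 rpm.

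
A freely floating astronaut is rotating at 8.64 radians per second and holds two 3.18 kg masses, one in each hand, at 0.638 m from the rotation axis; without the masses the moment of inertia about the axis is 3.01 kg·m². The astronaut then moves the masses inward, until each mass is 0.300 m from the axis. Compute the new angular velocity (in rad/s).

ω₂ ≈ 13.5 rad/s

Angular momentum about the spin axis is conserved since the torque about it is zero.
I₁ = 3.01 + 2(3.18)(0.638)² = 5.599 kg·m²; I₂ = 3.01 + 2(3.18)(0.300)² = 3.582 kg·m².
ω₂ = I₁ω₁ / I₂ = (5.599)(8.64 rad/s) / (3.582) = 13.50 rad/s.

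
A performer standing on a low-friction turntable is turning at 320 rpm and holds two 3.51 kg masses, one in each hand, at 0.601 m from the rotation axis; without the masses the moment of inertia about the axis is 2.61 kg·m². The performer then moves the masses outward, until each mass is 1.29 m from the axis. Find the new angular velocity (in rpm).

ω₂ ≈ 115 rpm

No external torque acts about the spin axis, so angular momentum is conserved.
I₁ = 2.61 + 2(3.51)(0.601)² = 5.146 kg·m²; I₂ = 2.61 + 2(3.51)(1.29)² = 14.29 kg·m².
ω₂ = I₁ω₁ / I₂ = (5.146)(320 rpm) / (14.29) = 115.2 rpm.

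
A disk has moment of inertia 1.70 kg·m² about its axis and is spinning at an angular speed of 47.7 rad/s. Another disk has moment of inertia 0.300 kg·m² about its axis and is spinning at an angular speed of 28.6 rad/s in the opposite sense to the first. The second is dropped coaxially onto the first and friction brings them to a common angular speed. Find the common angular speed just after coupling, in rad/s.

No external torque acts about the common axis, so total angular momentum is conserved.
Taking A's sense as positive: L = (1.700)(47.7) − (0.3000)(28.6) = 72.51 kg·m²·rad/s.
Combined I = 1.700 + 0.3000 = 2.000 kg·m².
ω_f = L / I = 72.51 / 2.000 = 36.26 rad/s.

|ω_f| ≈ 36.3 rad/s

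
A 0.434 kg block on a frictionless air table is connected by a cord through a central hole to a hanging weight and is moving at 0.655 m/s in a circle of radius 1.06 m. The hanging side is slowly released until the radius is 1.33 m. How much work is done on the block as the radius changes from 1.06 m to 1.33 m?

Central (radial) force ⇒ zero torque about the center ⇒ m v r is constant.
v₂ = v₁ r₁ / r₂ = (0.655)(1.06) / (1.33) = 0.5220 m/s.
W = ΔKE = ½m(v₂² − v₁²) = -0.03396 J.

W ≈ -0.0340 J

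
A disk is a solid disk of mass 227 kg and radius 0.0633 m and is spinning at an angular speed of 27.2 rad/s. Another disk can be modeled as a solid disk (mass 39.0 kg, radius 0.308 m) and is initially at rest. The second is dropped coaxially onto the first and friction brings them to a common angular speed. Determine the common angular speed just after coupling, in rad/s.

The coupling torques are internal; angular momentum about the shared axis is conserved.
Moments of inertia: I_A = ½(227)(0.0633)² = 0.4548 kg·m²; I_B = ½(39.0)(0.308)² = 1.850 kg·m².
Taking A's sense as positive: L = (0.4548)(27.2) = 12.37 kg·m²·rad/s.
Combined I = 0.4548 + 1.850 = 2.305 kg·m².
ω_f = L / I = 12.37 / 2.305 = 5.367 rad/s.

|ω_f| ≈ 5.37 rad/s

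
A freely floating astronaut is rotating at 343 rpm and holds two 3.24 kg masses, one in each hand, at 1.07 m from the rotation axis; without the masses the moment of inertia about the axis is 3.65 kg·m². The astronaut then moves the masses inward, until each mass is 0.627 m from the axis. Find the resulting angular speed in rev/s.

No external torque acts about the spin axis, so angular momentum is conserved.
I₁ = 3.65 + 2(3.24)(1.07)² = 11.07 kg·m²; I₂ = 3.65 + 2(3.24)(0.627)² = 6.197 kg·m².
ω₂ = I₁ω₁ / I₂ = (11.07)(343 rpm) / (6.197) = 612.6 rpm = 10.21 rev/s.

ω₂ ≈ 10.2 rev/s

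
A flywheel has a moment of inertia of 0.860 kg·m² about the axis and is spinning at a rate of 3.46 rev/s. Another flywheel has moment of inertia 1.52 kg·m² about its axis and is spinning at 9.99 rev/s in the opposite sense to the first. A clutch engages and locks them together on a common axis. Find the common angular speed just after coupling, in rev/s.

|ω_f| ≈ 5.13 rev/s

The coupling torques are internal; angular momentum about the shared axis is conserved.
Taking A's sense as positive: L = (0.8600)(3.46) − (1.520)(9.99) = -12.21 kg·m²·rev/s.
Combined I = 0.8600 + 1.520 = 2.380 kg·m².
ω_f = L / I = -12.21 / 2.380 = -5.130 rev/s.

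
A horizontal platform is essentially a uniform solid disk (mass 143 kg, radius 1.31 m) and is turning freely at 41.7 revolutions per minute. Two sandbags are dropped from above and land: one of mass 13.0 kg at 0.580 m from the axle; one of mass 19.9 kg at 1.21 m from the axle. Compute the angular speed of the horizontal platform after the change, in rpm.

The added mass arrives with no angular momentum about the axle, and any external torque about the axle is negligible, so the system's angular momentum is conserved.
I_p = ½(143)(1.31)² = 122.7 kg·m².
Added inertia Σmr² = (13.0)(0.580)² + (19.9)(1.21)² = 33.51 kg·m²; I_f = 122.7 + 33.51 = 156.2 kg·m².
ω_f = I_p ω_i / I_f = (122.7)(41.7) / 156.2 = 32.75 rpm.

ω_f ≈ 32.8 rpm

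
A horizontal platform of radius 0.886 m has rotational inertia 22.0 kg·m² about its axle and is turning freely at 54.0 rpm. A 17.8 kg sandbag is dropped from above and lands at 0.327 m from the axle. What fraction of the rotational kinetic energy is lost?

The added mass arrives with no angular momentum about the axle, and any external torque about the axle is negligible, so the system's angular momentum is conserved.
Added inertia Σmr² = (17.8)(0.327)² = 1.903 kg·m²; I_f = 22.00 + 1.903 = 23.90 kg·m².
ω_f = I_p ω_i / I_f = (22.00)(54.0) / 23.90 = 49.70 rpm.
KE_i = ½(22.00)(5.655 rad/s)² = 351.8 J; KE_f = ½(23.90)(5.205)² = 323.7 J.
Fraction lost = 0.07963.

fraction ≈ 0.0796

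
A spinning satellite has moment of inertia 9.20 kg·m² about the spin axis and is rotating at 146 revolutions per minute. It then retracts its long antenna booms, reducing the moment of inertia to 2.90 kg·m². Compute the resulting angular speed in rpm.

ω₂ ≈ 463 rpm

Angular momentum about the spin axis is conserved since the torque about it is zero.
ω₂ = I₁ω₁ / I₂ = (9.200)(146 rpm) / (2.900) = 463.2 rpm.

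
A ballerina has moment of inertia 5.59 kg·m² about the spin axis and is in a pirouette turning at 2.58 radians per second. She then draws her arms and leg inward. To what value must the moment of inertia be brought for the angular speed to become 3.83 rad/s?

I₂ ≈ 3.77 kg·m²

With no external torque about the axis, L is conserved: I₁ω₁ = I₂ω₂.
I₂ = I₁ω₁ / ω₂ = (5.59)(2.58) / (3.83) = 3.766 kg·m².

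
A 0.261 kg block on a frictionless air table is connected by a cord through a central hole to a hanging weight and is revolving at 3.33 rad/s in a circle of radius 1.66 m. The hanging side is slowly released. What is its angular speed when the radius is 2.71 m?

The constraining force is radial, so m r² ω about the center is conserved.
ω₂ = ω₁ (r₁/r₂)² = (3.33)(1.66/2.71)² = 1.249 rad/s.

ω₂ ≈ 1.25 rad/s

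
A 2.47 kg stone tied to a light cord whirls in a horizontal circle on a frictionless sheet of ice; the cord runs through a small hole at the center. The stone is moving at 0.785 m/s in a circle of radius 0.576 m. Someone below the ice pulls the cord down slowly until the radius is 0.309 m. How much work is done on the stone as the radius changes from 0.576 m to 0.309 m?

W ≈ 1.88 J

The only horizontal force on the mass is along the cord (radial), so it exerts no torque about the hole and angular momentum m v r is conserved.
v₂ = v₁ r₁ / r₂ = (0.785)(0.576) / (0.309) = 1.463 m/s.
W = ΔKE = ½m(v₂² − v₁²) = 1.883 J.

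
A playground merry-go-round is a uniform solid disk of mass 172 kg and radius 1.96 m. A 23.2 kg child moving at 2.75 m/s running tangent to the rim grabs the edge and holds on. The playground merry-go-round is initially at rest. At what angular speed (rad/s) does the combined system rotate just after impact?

|ω_f| ≈ 0.298 rad/s

The axle reaction passes through the axle and exerts no torque about it; angular momentum about the axle is conserved through the impact.
I_p = ½(172)(1.96)² = 330.4 kg·m². Taking the sense of the child's angular momentum as positive, L_{child} = m v R = (23.2)(2.75)(1.96) = 125.0 kg·m²/s.
L_i = 0 + 125.0 = 125.0 kg·m²/s.
After sticking, I_f = I_p + m R² = 330.4 + (23.2)(1.96)² = 419.5 kg·m².
ω_f = L_i / I_f = 125.0 / 419.5 = 0.2981 rad/s.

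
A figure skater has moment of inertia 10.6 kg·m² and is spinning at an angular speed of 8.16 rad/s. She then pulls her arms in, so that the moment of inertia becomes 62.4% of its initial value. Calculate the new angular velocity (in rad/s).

ω₂ ≈ 13.1 rad/s

No external torque acts about the spin axis, so angular momentum is conserved.
I₂ = 0.624 × 10.6 = 6.614 kg·m².
ω₂ = I₁ω₁ / I₂ = (10.60)(8.16 rad/s) / (6.614) = 13.08 rad/s.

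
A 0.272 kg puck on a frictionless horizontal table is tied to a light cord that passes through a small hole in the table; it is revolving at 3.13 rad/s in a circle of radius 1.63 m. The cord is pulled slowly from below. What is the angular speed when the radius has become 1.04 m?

ω₂ ≈ 7.69 rad/s

The constraining force is radial, so m r² ω about the center is conserved.
ω₂ = ω₁ (r₁/r₂)² = (3.13)(1.63/1.04)² = 7.689 rad/s.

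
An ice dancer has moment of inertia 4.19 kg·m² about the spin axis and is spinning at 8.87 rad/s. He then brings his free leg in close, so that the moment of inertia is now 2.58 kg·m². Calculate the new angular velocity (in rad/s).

Angular momentum about the spin axis is conserved since the torque about it is zero.
ω₂ = I₁ω₁ / I₂ = (4.190)(8.87 rad/s) / (2.580) = 14.41 rad/s.

ω₂ ≈ 14.4 rad/s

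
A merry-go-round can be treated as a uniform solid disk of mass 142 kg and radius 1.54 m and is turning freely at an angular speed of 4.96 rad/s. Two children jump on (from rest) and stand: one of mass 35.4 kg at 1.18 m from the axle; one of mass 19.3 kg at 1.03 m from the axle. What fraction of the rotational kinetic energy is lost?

fraction ≈ 0.293

No external torque acts about the axle; L_before = L_after.
I_p = ½(142)(1.54)² = 168.4 kg·m².
Added inertia Σmr² = (35.4)(1.18)² + (19.3)(1.03)² = 69.77 kg·m²; I_f = 168.4 + 69.77 = 238.1 kg·m².
ω_f = I_p ω_i / I_f = (168.4)(4.96) / 238.1 = 3.507 rad/s.
KE_i = ½(168.4)(4.960 rad/s)² = 2071 J; KE_f = ½(238.1)(3.507)² = 1464 J.
Fraction lost = 0.2930.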